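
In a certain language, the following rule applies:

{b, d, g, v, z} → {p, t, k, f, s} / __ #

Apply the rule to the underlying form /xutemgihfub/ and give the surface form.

/b/ is a voiced obstruent in word-final position, so it devoices to [p].
Surface form: [xutemgihfup].

xutemgihfup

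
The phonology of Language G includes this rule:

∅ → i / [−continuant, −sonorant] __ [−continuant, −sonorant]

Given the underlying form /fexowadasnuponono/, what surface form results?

No segment of /fexowadasnuponono/ meets the structural description of the rule, so the form surfaces unchanged.

fexowadasnuponono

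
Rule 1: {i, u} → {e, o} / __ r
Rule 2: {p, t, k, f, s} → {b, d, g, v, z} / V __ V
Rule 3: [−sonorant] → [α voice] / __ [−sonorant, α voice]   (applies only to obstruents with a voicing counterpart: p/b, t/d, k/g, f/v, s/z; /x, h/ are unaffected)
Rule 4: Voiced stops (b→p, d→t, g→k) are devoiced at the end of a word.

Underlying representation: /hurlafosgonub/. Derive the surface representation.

horlavozgonup

Rule 1 (pre-rhotic lowering): /u/ is a high vowel immediately before /r/, so it lowers to [o]. /hurlafosgonub/ → horlafosgonub.
Rule 2 (intervocalic voicing): /f/ is a voiceless obstruent between vowels /a/ and /o/, so it voices to [v]. /horlafosgonub/ → horlavosgonub.
Rule 3 (regressive voicing assimilation): /s/ precedes the voiced obstruent /g/, so it voices to [z] by assimilation. /horlavosgonub/ → horlavozgonub.
Rule 4 (final devoicing): /b/ is a voiced stop in word-final position, so it devoices to [p]. /horlavozgonub/ → horlavozgonup.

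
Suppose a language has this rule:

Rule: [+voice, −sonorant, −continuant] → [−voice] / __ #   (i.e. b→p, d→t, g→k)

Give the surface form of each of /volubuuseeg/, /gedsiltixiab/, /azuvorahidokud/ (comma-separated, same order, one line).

/volubuuseeg/: /g/ is a voiced stop in word-final position, so it devoices to [k]. → [volubuuseek].
/gedsiltixiab/: /b/ is a voiced stop in word-final position, so it devoices to [p]. → [gedsiltixiap].
/azuvorahidokud/: /d/ is a voiced stop in word-final position, so it devoices to [t]. → [azuvorahidokut].

volubuuseek, gedsiltixiap, azuvorahidokut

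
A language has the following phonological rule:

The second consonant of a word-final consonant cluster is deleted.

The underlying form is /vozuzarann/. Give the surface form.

/n/ is the second consonant of a word-final cluster /nn/, so it deletes.
The other instances of /v/, /z/, /r/, /n/ do not occur in the required environment and remain unchanged.
Surface form: [vozuzaran].

vozuzaran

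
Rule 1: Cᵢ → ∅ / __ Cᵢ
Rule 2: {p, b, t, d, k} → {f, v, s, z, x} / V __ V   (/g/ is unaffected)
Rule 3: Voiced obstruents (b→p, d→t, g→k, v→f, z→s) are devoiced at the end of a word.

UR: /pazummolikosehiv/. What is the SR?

Rule 1 (degemination): /mm/ is a geminate; the first /m/ deletes. /pazummolikosehiv/ → pazumolikosehiv.
Rule 2 (intervocalic spirantization): /k/ is a stop between vowels /i/ and /o/, so it spirantizes to the fricative [x]. /pazumolikosehiv/ → pazumolixosehiv.
Rule 3 (final devoicing): /v/ is a voiced obstruent in word-final position, so it devoices to [f]. /pazumolixosehiv/ → pazumolixosehif.

pazumolixosehif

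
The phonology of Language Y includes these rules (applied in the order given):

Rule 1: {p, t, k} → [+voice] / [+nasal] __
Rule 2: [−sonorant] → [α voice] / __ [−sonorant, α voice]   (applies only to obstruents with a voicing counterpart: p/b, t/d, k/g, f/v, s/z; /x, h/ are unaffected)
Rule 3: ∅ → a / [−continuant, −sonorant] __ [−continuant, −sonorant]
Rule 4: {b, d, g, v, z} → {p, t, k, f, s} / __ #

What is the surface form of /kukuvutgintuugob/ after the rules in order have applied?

kukuvudaginduugop

Rule 1 (post-nasal voicing): /t/ is a voiceless stop immediately after the nasal /n/, so it voices to [d]. /kukuvutgintuugob/ → kukuvutginduugob.
Rule 2 (regressive voicing assimilation): /t/ precedes the voiced obstruent /g/, so it voices to [d] by assimilation. /kukuvutginduugob/ → kukuvudginduugob.
Rule 3 (stop-cluster a-epenthesis): /d/ and /g/ form a stop–stop cluster, so [a] is inserted between them. /kukuvudginduugob/ → kukuvudaginduugob.
Rule 4 (final devoicing): /b/ is a voiced obstruent in word-final position, so it devoices to [p]. /kukuvudaginduugob/ → kukuvudaginduugop.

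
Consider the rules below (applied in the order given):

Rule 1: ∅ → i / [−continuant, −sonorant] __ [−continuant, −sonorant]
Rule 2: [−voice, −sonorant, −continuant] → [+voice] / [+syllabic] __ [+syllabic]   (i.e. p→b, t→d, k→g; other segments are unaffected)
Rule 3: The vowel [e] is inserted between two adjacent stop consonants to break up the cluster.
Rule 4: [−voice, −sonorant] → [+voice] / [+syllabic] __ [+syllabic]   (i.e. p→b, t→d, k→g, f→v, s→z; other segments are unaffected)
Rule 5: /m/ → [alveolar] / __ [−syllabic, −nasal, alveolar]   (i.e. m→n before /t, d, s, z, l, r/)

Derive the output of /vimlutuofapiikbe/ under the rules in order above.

Rule 1 (stop-cluster i-epenthesis): /k/ and /b/ form a stop–stop cluster, so [i] is inserted between them. /vimlutuofapiikbe/ → vimlutuofapiikibe.
Rule 2 (intervocalic voicing): /t/ is a voiceless stop between vowels /u/ and /u/, so it voices to [d]. /p/ is a voiceless stop between vowels /a/ and /i/, so it voices to [b]. /k/ is a voiceless stop between vowels /i/ and /i/, so it voices to [g]. /vimlutuofapiikibe/ → vimluduofabiigibe.
Rule 3 (stop-cluster e-epenthesis): no segment meets the environment; /vimluduofabiigibe/ is unchanged.
Rule 4 (intervocalic voicing): /f/ is a voiceless obstruent between vowels /o/ and /a/, so it voices to [v]. /vimluduofabiigibe/ → vimluduovabiigibe.
Rule 5 (nasal place assimilation): /m/ precedes the alveolar consonant /l/, so it assimilates in place to [n]. /vimluduovabiigibe/ → vinluduovabiigibe.

vinluduovabiigibe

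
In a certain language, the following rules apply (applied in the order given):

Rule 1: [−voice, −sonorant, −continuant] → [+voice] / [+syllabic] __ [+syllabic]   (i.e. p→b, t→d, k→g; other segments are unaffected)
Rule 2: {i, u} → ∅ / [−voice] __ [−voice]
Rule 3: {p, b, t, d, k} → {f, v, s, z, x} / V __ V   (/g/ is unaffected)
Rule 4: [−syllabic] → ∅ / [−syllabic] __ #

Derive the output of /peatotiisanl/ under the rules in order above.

Rule 1 (intervocalic voicing): /t/ is a voiceless stop between vowels /a/ and /o/, so it voices to [d]. /t/ is a voiceless stop between vowels /o/ and /i/, so it voices to [d]. /peatotiisanl/ → peadodiisanl.
Rule 2 (high vowel syncope): no segment meets the environment; /peadodiisanl/ is unchanged.
Rule 3 (intervocalic spirantization): /d/ is a stop between vowels /a/ and /o/, so it spirantizes to the fricative [z]. /d/ is a stop between vowels /o/ and /i/, so it spirantizes to the fricative [z]. /peadodiisanl/ → peazoziisanl.
Rule 4 (final cluster simplification): /l/ is the second consonant of a word-final cluster /nl/, so it deletes. /peazoziisanl/ → peazoziisan.

peazoziisan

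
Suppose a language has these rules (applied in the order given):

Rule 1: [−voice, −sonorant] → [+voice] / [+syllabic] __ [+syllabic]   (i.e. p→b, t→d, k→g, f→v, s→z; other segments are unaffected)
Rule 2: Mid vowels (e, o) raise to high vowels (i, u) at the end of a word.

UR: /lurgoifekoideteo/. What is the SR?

Rule 1 (intervocalic voicing): /f/ is a voiceless obstruent between vowels /i/ and /e/, so it voices to [v]. /k/ is a voiceless obstruent between vowels /e/ and /o/, so it voices to [g]. /t/ is a voiceless obstruent between vowels /e/ and /e/, so it voices to [d]. /lurgoifekoideteo/ → lurgoivegoidedeo.
Rule 2 (final vowel raising): /o/ is a mid vowel in word-final position, so it raises to [u]. /lurgoivegoidedeo/ → lurgoivegoidedeu.

lurgoivegoidedeu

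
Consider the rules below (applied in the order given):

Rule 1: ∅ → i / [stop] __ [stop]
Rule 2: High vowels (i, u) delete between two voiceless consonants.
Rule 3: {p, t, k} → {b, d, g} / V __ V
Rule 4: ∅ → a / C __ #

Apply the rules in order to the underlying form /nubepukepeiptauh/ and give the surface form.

Rule 1 (stop-cluster i-epenthesis): /p/ and /t/ form a stop–stop cluster, so [i] is inserted between them. /nubepukepeiptauh/ → nubepukepeipitauh.
Rule 2 (high vowel syncope): /u/ is a high vowel flanked by voiceless consonants /p/ and /k/, so it deletes. /i/ is a high vowel flanked by voiceless consonants /p/ and /t/, so it deletes. /nubepukepeipitauh/ → nubepkepeiptauh.
Rule 3 (intervocalic voicing): /p/ is a voiceless stop between vowels /e/ and /e/, so it voices to [b]. /nubepkepeiptauh/ → nubepkebeiptauh.
Rule 4 (final a-epenthesis): the form ends in the consonant /h/, so [a] is inserted word-finally. /nubepkebeiptauh/ → nubepkebeiptauha.

nubepkebeiptauha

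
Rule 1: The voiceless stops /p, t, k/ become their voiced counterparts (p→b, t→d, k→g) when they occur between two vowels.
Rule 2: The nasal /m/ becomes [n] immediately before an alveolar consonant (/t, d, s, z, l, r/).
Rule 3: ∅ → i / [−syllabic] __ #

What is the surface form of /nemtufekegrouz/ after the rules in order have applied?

Rule 1 (intervocalic voicing): /k/ is a voiceless stop between vowels /e/ and /e/, so it voices to [g]. /nemtufekegrouz/ → nemtufegegrouz.
Rule 2 (nasal place assimilation): /m/ precedes the alveolar consonant /t/, so it assimilates in place to [n]. /nemtufegegrouz/ → nentufegegrouz.
Rule 3 (final i-epenthesis): the form ends in the consonant /z/, so [i] is inserted word-finally. /nentufegegrouz/ → nentufegegrouzi.

nentufegegrouzi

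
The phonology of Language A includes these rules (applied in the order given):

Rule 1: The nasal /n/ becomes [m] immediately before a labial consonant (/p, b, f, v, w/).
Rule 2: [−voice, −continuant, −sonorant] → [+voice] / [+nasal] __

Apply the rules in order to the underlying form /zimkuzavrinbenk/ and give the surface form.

zimguzavrimbeng

Rule 1 (nasal place assimilation): /n/ precedes the labial consonant /b/, so it assimilates in place to [m]. /zimkuzavrinbenk/ → zimkuzavrimbenk.
Rule 2 (post-nasal voicing): /k/ is a voiceless stop immediately after the nasal /m/, so it voices to [g]. /k/ is a voiceless stop immediately after the nasal /n/, so it voices to [g]. /zimkuzavrimbenk/ → zimguzavrimbeng.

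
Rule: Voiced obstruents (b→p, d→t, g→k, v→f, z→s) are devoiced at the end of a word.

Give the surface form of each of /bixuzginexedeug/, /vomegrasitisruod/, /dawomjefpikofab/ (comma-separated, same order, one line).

/bixuzginexedeug/: /g/ is a voiced obstruent in word-final position, so it devoices to [k]. → [bixuzginexedeuk].
/vomegrasitisruod/: /d/ is a voiced obstruent in word-final position, so it devoices to [t]. → [vomegrasitisruot].
/dawomjefpikofab/: /b/ is a voiced obstruent in word-final position, so it devoices to [p]. → [dawomjefpikofap].

bixuzginexedeuk, vomegrasitisruot, dawomjefpikofap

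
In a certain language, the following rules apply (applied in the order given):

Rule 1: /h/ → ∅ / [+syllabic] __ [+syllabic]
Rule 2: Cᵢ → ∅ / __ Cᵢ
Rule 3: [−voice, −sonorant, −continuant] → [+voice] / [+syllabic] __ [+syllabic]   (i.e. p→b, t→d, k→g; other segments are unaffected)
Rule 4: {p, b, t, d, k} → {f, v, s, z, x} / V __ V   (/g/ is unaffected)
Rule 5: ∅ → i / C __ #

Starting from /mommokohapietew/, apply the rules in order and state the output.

momogoaviezewi

Rule 1 (intervocalic h-deletion): /h/ occurs between vowels /o/ and /a/, so it deletes. /mommokohapietew/ → mommokoapietew.
Rule 2 (degemination): /mm/ is a geminate; the first /m/ deletes. /mommokoapietew/ → momokoapietew.
Rule 3 (intervocalic voicing): /k/ is a voiceless stop between vowels /o/ and /o/, so it voices to [g]. /p/ is a voiceless stop between vowels /a/ and /i/, so it voices to [b]. /t/ is a voiceless stop between vowels /e/ and /e/, so it voices to [d]. /momokoapietew/ → momogoabiedew.
Rule 4 (intervocalic spirantization): /b/ is a stop between vowels /a/ and /i/, so it spirantizes to the fricative [v]. /d/ is a stop between vowels /e/ and /e/, so it spirantizes to the fricative [z]. /momogoabiedew/ → momogoaviezew.
Rule 5 (final i-epenthesis): the form ends in the consonant /w/, so [i] is inserted word-finally. /momogoaviezew/ → momogoaviezewi.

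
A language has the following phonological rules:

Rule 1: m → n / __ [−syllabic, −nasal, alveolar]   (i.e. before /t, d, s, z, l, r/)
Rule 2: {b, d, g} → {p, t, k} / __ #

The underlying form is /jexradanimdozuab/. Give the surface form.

jexradanindozuap

Rule 1 (nasal place assimilation): /m/ precedes the alveolar consonant /d/, so it assimilates in place to [n]. /jexradanimdozuab/ → jexradanindozuab.
Rule 2 (final devoicing): /b/ is a voiced stop in word-final position, so it devoices to [p]. /jexradanindozuab/ → jexradanindozuap.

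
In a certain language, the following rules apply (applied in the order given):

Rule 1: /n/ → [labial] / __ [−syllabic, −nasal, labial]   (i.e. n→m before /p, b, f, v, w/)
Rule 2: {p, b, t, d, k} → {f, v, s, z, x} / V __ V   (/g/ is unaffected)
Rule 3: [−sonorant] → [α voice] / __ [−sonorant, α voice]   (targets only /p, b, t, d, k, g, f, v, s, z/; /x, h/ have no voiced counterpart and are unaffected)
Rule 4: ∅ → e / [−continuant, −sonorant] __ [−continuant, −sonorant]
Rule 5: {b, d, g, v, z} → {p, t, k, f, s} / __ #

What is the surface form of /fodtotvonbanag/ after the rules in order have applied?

Rule 1 (nasal place assimilation): /n/ precedes the labial consonant /b/, so it assimilates in place to [m]. /fodtotvonbanag/ → fodtotvombanag.
Rule 2 (intervocalic spirantization): no segment meets the environment; /fodtotvombanag/ is unchanged.
Rule 3 (regressive voicing assimilation): /d/ precedes the voiceless obstruent /t/, so it devoices to [t] by assimilation. /t/ precedes the voiced obstruent /v/, so it voices to [d] by assimilation. /fodtotvombanag/ → fottodvombanag.
Rule 4 (stop-cluster e-epenthesis): /t/ and /t/ form a stop–stop cluster, so [e] is inserted between them. /fottodvombanag/ → fotetodvombanag.
Rule 5 (final devoicing): /g/ is a voiced obstruent in word-final position, so it devoices to [k]. /fotetodvombanag/ → fotetodvombanak.

fotetodvombanak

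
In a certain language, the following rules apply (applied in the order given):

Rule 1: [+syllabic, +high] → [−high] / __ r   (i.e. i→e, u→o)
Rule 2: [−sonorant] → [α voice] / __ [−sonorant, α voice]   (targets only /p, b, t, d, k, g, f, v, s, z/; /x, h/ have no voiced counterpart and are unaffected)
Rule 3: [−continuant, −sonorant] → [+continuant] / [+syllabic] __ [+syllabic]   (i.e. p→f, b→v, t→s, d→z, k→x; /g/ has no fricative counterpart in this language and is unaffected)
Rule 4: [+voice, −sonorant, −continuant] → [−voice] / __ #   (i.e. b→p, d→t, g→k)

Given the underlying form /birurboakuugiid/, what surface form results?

Rule 1 (pre-rhotic lowering): /i/ is a high vowel immediately before /r/, so it lowers to [e]. /u/ is a high vowel immediately before /r/, so it lowers to [o]. /birurboakuugiid/ → berorboakuugiid.
Rule 2 (regressive voicing assimilation): no segment meets the environment; /berorboakuugiid/ is unchanged.
Rule 3 (intervocalic spirantization): /k/ is a stop between vowels /a/ and /u/, so it spirantizes to the fricative [x]. /berorboakuugiid/ → berorboaxuugiid.
Rule 4 (final devoicing): /d/ is a voiced stop in word-final position, so it devoices to [t]. /berorboaxuugiid/ → berorboaxuugiit.

berorboaxuugiit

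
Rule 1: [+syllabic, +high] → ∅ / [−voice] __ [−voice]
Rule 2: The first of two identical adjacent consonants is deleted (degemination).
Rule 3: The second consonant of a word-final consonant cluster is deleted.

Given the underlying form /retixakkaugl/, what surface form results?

retxakaug

Rule 1 (high vowel syncope): /i/ is a high vowel flanked by voiceless consonants /t/ and /x/, so it deletes. /retixakkaugl/ → retxakkaugl.
Rule 2 (degemination): /kk/ is a geminate; the first /k/ deletes. /retxakkaugl/ → retxakaugl.
Rule 3 (final cluster simplification): /l/ is the second consonant of a word-final cluster /gl/, so it deletes. /retxakaugl/ → retxakaug.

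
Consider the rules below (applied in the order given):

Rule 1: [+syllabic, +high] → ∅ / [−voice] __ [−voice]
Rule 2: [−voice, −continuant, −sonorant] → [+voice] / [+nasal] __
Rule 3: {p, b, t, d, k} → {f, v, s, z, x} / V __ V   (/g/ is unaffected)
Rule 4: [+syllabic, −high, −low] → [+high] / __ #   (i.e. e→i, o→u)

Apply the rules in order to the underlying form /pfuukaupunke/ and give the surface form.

Rule 1 (high vowel syncope): no segment meets the environment; /pfuukaupunke/ is unchanged.
Rule 2 (post-nasal voicing): /k/ is a voiceless stop immediately after the nasal /n/, so it voices to [g]. /pfuukaupunke/ → pfuukaupunge.
Rule 3 (intervocalic spirantization): /k/ is a stop between vowels /u/ and /a/, so it spirantizes to the fricative [x]. /p/ is a stop between vowels /u/ and /u/, so it spirantizes to the fricative [f]. /pfuukaupunge/ → pfuuxaufunge.
Rule 4 (final vowel raising): /e/ is a mid vowel in word-final position, so it raises to [i]. /pfuuxaufunge/ → pfuuxaufungi.

pfuuxaufungi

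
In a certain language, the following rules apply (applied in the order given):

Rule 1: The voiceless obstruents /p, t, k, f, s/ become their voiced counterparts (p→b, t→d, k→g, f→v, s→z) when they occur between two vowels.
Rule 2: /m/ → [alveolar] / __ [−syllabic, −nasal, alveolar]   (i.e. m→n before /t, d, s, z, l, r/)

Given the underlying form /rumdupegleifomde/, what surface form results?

Rule 1 (intervocalic voicing): /p/ is a voiceless obstruent between vowels /u/ and /e/, so it voices to [b]. /f/ is a voiceless obstruent between vowels /i/ and /o/, so it voices to [v]. /rumdupegleifomde/ → rumdubegleivomde.
Rule 2 (nasal place assimilation): /m/ precedes the alveolar consonant /d/, so it assimilates in place to [n]. /m/ precedes the alveolar consonant /d/, so it assimilates in place to [n]. /rumdubegleivomde/ → rundubegleivonde.

rundubegleivonde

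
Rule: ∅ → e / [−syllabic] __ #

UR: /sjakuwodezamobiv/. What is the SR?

sjakuwodezamobive

the form ends in the consonant /v/, so [e] is inserted word-finally.
Surface form: [sjakuwodezamobive].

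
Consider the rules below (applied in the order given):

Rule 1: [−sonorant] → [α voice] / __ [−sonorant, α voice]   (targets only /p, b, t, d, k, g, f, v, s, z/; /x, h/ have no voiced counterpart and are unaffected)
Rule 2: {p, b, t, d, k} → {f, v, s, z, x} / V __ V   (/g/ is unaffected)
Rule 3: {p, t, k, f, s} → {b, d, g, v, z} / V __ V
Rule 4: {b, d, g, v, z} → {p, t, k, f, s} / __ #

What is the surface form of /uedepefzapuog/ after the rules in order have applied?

Rule 1 (regressive voicing assimilation): /f/ precedes the voiced obstruent /z/, so it voices to [v] by assimilation. /uedepefzapuog/ → uedepevzapuog.
Rule 2 (intervocalic spirantization): /d/ is a stop between vowels /e/ and /e/, so it spirantizes to the fricative [z]. /p/ is a stop between vowels /e/ and /e/, so it spirantizes to the fricative [f]. /p/ is a stop between vowels /a/ and /u/, so it spirantizes to the fricative [f]. /uedepevzapuog/ → uezefevzafuog.
Rule 3 (intervocalic voicing): /f/ is a voiceless obstruent between vowels /e/ and /e/, so it voices to [v]. /f/ is a voiceless obstruent between vowels /a/ and /u/, so it voices to [v]. /uezefevzafuog/ → uezevevzavuog.
Rule 4 (final devoicing): /g/ is a voiced obstruent in word-final position, so it devoices to [k]. /uezevevzavuog/ → uezevevzavuok.

uezevevzavuok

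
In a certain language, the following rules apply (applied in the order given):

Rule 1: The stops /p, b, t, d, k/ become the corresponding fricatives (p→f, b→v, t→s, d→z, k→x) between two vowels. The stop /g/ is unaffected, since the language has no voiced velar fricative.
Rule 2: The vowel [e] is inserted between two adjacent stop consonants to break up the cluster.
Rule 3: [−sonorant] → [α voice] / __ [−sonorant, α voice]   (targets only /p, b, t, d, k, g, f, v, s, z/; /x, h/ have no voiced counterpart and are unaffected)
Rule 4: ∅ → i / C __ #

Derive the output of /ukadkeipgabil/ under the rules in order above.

Rule 1 (intervocalic spirantization): /k/ is a stop between vowels /u/ and /a/, so it spirantizes to the fricative [x]. /b/ is a stop between vowels /a/ and /i/, so it spirantizes to the fricative [v]. /ukadkeipgabil/ → uxadkeipgavil.
Rule 2 (stop-cluster e-epenthesis): /d/ and /k/ form a stop–stop cluster, so [e] is inserted between them. /p/ and /g/ form a stop–stop cluster, so [e] is inserted between them. /uxadkeipgavil/ → uxadekeipegavil.
Rule 3 (regressive voicing assimilation): no segment meets the environment; /uxadekeipegavil/ is unchanged.
Rule 4 (final i-epenthesis): the form ends in the consonant /l/, so [i] is inserted word-finally. /uxadekeipegavil/ → uxadekeipegavili.

uxadekeipegavili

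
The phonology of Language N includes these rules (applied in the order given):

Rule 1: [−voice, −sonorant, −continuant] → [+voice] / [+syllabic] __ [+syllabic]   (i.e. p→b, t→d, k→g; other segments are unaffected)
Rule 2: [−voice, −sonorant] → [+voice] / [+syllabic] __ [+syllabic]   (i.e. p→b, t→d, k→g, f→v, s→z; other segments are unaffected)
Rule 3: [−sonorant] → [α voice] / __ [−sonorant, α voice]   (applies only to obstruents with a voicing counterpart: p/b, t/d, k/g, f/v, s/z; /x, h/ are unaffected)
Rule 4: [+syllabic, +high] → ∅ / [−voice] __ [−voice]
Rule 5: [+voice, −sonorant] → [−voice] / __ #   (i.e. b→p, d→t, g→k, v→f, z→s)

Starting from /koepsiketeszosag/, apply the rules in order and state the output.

Rule 1 (intervocalic voicing): /k/ is a voiceless stop between vowels /i/ and /e/, so it voices to [g]. /t/ is a voiceless stop between vowels /e/ and /e/, so it voices to [d]. /koepsiketeszosag/ → koepsigedeszosag.
Rule 2 (intervocalic voicing): /s/ is a voiceless obstruent between vowels /o/ and /a/, so it voices to [z]. /koepsigedeszosag/ → koepsigedeszozag.
Rule 3 (regressive voicing assimilation): /s/ precedes the voiced obstruent /z/, so it voices to [z] by assimilation. /koepsigedeszozag/ → koepsigedezzozag.
Rule 4 (high vowel syncope): no segment meets the environment; /koepsigedezzozag/ is unchanged.
Rule 5 (final devoicing): /g/ is a voiced obstruent in word-final position, so it devoices to [k]. /koepsigedezzozag/ → koepsigedezzozak.

koepsigedezzozak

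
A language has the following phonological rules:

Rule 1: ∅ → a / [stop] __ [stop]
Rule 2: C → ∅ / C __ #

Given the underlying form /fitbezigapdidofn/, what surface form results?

Rule 1 (stop-cluster a-epenthesis): /t/ and /b/ form a stop–stop cluster, so [a] is inserted between them. /p/ and /d/ form a stop–stop cluster, so [a] is inserted between them. /fitbezigapdidofn/ → fitabezigapadidofn.
Rule 2 (final cluster simplification): /n/ is the second consonant of a word-final cluster /fn/, so it deletes. /fitabezigapadidofn/ → fitabezigapadidof.

fitabezigapadidof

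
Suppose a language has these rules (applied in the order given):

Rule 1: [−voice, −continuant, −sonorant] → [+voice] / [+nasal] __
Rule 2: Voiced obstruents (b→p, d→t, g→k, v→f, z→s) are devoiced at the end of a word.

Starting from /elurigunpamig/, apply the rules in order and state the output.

Rule 1 (post-nasal voicing): /p/ is a voiceless stop immediately after the nasal /n/, so it voices to [b]. /elurigunpamig/ → elurigunbamig.
Rule 2 (final devoicing): /g/ is a voiced obstruent in word-final position, so it devoices to [k]. /elurigunbamig/ → elurigunbamik.

elurigunbamik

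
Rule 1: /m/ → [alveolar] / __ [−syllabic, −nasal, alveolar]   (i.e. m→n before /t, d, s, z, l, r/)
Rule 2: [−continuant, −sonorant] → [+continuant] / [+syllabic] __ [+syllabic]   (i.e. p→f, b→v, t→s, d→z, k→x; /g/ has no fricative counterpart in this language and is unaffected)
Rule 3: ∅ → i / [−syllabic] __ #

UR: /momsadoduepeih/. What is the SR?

Rule 1 (nasal place assimilation): /m/ precedes the alveolar consonant /s/, so it assimilates in place to [n]. /momsadoduepeih/ → monsadoduepeih.
Rule 2 (intervocalic spirantization): /d/ is a stop between vowels /a/ and /o/, so it spirantizes to the fricative [z]. /d/ is a stop between vowels /o/ and /u/, so it spirantizes to the fricative [z]. /p/ is a stop between vowels /e/ and /e/, so it spirantizes to the fricative [f]. /monsadoduepeih/ → monsazozuefeih.
Rule 3 (final i-epenthesis): the form ends in the consonant /h/, so [i] is inserted word-finally. /monsazozuefeih/ → monsazozuefeihi.

monsazozuefeihi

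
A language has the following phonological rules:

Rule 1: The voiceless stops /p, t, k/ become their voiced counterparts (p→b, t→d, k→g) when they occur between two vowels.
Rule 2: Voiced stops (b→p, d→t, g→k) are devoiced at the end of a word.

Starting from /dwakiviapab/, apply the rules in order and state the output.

Rule 1 (intervocalic voicing): /k/ is a voiceless stop between vowels /a/ and /i/, so it voices to [g]. /p/ is a voiceless stop between vowels /a/ and /a/, so it voices to [b]. /dwakiviapab/ → dwagiviabab.
Rule 2 (final devoicing): /b/ is a voiced stop in word-final position, so it devoices to [p]. /dwagiviabab/ → dwagiviabap.

dwagiviabap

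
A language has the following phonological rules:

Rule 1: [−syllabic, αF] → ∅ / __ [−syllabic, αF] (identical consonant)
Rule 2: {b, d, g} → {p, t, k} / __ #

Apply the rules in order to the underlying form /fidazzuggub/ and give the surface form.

fidazugup

Rule 1 (degemination): /zz/ is a geminate; the first /z/ deletes. /gg/ is a geminate; the first /g/ deletes. /fidazzuggub/ → fidazugub.
Rule 2 (final devoicing): /b/ is a voiced stop in word-final position, so it devoices to [p]. /fidazugub/ → fidazugup.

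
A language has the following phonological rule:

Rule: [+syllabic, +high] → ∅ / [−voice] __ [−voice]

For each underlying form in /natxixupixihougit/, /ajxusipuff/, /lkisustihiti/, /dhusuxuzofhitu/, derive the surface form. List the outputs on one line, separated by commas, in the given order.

/natxixupixihougit/: /i/ is a high vowel flanked by voiceless consonants /x/ and /x/, so it deletes. /u/ is a high vowel flanked by voiceless consonants /x/ and /p/, so it deletes. /i/ is a high vowel flanked by voiceless consonants /p/ and /x/, so it deletes. /i/ is a high vowel flanked by voiceless consonants /x/ and /h/, so it deletes. → [natxxpxhougit].
/ajxusipuff/: /u/ is a high vowel flanked by voiceless consonants /x/ and /s/, so it deletes. /i/ is a high vowel flanked by voiceless consonants /s/ and /p/, so it deletes. /u/ is a high vowel flanked by voiceless consonants /p/ and /f/, so it deletes. → [ajxspff].
/lkisustihiti/: /i/ is a high vowel flanked by voiceless consonants /k/ and /s/, so it deletes. /u/ is a high vowel flanked by voiceless consonants /s/ and /s/, so it deletes. /i/ is a high vowel flanked by voiceless consonants /t/ and /h/, so it deletes. /i/ is a high vowel flanked by voiceless consonants /h/ and /t/, so it deletes. → [lkssthti].
/dhusuxuzofhitu/: /u/ is a high vowel flanked by voiceless consonants /h/ and /s/, so it deletes. /u/ is a high vowel flanked by voiceless consonants /s/ and /x/, so it deletes. /i/ is a high vowel flanked by voiceless consonants /h/ and /t/, so it deletes. → [dhsxuzofhtu].

natxxpxhougit, ajxspff, lkssthti, dhsxuzofhtu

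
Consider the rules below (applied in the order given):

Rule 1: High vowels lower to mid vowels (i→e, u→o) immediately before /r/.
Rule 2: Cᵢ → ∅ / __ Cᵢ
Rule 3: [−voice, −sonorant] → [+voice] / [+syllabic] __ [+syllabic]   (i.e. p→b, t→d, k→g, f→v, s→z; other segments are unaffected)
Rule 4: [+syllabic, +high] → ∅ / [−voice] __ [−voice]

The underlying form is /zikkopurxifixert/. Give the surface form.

zigoborxivixert

Rule 1 (pre-rhotic lowering): /u/ is a high vowel immediately before /r/, so it lowers to [o]. /zikkopurxifixert/ → zikkoporxifixert.
Rule 2 (degemination): /kk/ is a geminate; the first /k/ deletes. /zikkoporxifixert/ → zikoporxifixert.
Rule 3 (intervocalic voicing): /k/ is a voiceless obstruent between vowels /i/ and /o/, so it voices to [g]. /p/ is a voiceless obstruent between vowels /o/ and /o/, so it voices to [b]. /f/ is a voiceless obstruent between vowels /i/ and /i/, so it voices to [v]. /zikoporxifixert/ → zigoborxivixert.
Rule 4 (high vowel syncope): no segment meets the environment; /zigoborxivixert/ is unchanged.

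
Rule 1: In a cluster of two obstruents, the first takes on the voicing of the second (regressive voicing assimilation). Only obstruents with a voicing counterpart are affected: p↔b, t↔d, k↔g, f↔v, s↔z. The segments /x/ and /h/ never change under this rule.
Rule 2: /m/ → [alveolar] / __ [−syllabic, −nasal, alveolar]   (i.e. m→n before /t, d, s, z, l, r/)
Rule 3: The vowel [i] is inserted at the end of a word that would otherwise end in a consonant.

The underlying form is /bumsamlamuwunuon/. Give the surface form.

bunsanlamuwunuoni

Rule 1 (regressive voicing assimilation): no segment meets the environment; /bumsamlamuwunuon/ is unchanged.
Rule 2 (nasal place assimilation): /m/ precedes the alveolar consonant /s/, so it assimilates in place to [n]. /m/ precedes the alveolar consonant /l/, so it assimilates in place to [n]. /bumsamlamuwunuon/ → bunsanlamuwunuon.
Rule 3 (final i-epenthesis): the form ends in the consonant /n/, so [i] is inserted word-finally. /bunsanlamuwunuon/ → bunsanlamuwunuoni.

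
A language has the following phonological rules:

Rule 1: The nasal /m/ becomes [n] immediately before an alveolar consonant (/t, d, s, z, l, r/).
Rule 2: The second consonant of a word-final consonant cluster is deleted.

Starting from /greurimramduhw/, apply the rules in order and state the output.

Rule 1 (nasal place assimilation): /m/ precedes the alveolar consonant /r/, so it assimilates in place to [n]. /m/ precedes the alveolar consonant /d/, so it assimilates in place to [n]. /greurimramduhw/ → greurinranduhw.
Rule 2 (final cluster simplification): /w/ is the second consonant of a word-final cluster /hw/, so it deletes. /greurinranduhw/ → greurinranduh.

greurinranduh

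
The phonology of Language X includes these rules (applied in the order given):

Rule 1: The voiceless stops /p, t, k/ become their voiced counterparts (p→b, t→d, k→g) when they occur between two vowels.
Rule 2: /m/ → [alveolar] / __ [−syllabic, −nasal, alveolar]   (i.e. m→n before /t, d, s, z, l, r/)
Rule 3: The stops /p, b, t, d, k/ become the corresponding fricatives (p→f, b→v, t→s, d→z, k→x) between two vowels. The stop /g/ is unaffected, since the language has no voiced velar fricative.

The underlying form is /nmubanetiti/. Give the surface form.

Rule 1 (intervocalic voicing): /t/ is a voiceless stop between vowels /e/ and /i/, so it voices to [d]. /t/ is a voiceless stop between vowels /i/ and /i/, so it voices to [d]. /nmubanetiti/ → nmubanedidi.
Rule 2 (nasal place assimilation): no segment meets the environment; /nmubanedidi/ is unchanged.
Rule 3 (intervocalic spirantization): /b/ is a stop between vowels /u/ and /a/, so it spirantizes to the fricative [v]. /d/ is a stop between vowels /e/ and /i/, so it spirantizes to the fricative [z]. /d/ is a stop between vowels /i/ and /i/, so it spirantizes to the fricative [z]. /nmubanedidi/ → nmuvanezizi.

nmuvanezizi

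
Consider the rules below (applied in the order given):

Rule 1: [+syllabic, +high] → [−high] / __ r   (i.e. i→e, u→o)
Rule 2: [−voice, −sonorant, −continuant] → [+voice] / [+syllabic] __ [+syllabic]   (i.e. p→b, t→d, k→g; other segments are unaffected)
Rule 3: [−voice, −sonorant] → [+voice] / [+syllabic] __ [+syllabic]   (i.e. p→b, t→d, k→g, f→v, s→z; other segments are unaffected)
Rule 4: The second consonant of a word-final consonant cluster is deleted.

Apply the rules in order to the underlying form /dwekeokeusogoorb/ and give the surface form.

Rule 1 (pre-rhotic lowering): no segment meets the environment; /dwekeokeusogoorb/ is unchanged.
Rule 2 (intervocalic voicing): /k/ is a voiceless stop between vowels /e/ and /e/, so it voices to [g]. /k/ is a voiceless stop between vowels /o/ and /e/, so it voices to [g]. /dwekeokeusogoorb/ → dwegeogeusogoorb.
Rule 3 (intervocalic voicing): /s/ is a voiceless obstruent between vowels /u/ and /o/, so it voices to [z]. /dwegeogeusogoorb/ → dwegeogeuzogoorb.
Rule 4 (final cluster simplification): /b/ is the second consonant of a word-final cluster /rb/, so it deletes. /dwegeogeuzogoorb/ → dwegeogeuzogoor.

dwegeogeuzogoor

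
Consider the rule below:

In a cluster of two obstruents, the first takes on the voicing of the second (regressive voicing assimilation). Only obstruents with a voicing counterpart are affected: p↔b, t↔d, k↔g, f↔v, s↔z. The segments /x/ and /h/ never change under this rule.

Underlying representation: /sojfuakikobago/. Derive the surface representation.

sojfuakikobago

No segment of /sojfuakikobago/ meets the structural description of the rule, so the form surfaces unchanged.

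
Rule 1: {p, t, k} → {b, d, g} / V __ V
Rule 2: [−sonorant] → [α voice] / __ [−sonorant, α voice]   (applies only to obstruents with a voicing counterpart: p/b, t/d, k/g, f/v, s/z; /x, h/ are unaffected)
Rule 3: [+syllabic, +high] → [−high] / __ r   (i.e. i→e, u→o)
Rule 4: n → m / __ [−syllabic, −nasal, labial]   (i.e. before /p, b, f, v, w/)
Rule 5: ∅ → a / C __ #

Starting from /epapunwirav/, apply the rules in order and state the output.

ebabumwerava

Rule 1 (intervocalic voicing): /p/ is a voiceless stop between vowels /e/ and /a/, so it voices to [b]. /p/ is a voiceless stop between vowels /a/ and /u/, so it voices to [b]. /epapunwirav/ → ebabunwirav.
Rule 2 (regressive voicing assimilation): no segment meets the environment; /ebabunwirav/ is unchanged.
Rule 3 (pre-rhotic lowering): /i/ is a high vowel immediately before /r/, so it lowers to [e]. /ebabunwirav/ → ebabunwerav.
Rule 4 (nasal place assimilation): /n/ precedes the labial consonant /w/, so it assimilates in place to [m]. /ebabunwerav/ → ebabumwerav.
Rule 5 (final a-epenthesis): the form ends in the consonant /v/, so [a] is inserted word-finally. /ebabumwerav/ → ebabumwerava.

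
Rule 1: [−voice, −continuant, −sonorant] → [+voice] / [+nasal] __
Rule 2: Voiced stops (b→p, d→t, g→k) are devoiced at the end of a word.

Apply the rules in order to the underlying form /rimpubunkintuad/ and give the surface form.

Rule 1 (post-nasal voicing): /p/ is a voiceless stop immediately after the nasal /m/, so it voices to [b]. /k/ is a voiceless stop immediately after the nasal /n/, so it voices to [g]. /t/ is a voiceless stop immediately after the nasal /n/, so it voices to [d]. /rimpubunkintuad/ → rimbubunginduad.
Rule 2 (final devoicing): /d/ is a voiced stop in word-final position, so it devoices to [t]. /rimbubunginduad/ → rimbubunginduat.

rimbubunginduat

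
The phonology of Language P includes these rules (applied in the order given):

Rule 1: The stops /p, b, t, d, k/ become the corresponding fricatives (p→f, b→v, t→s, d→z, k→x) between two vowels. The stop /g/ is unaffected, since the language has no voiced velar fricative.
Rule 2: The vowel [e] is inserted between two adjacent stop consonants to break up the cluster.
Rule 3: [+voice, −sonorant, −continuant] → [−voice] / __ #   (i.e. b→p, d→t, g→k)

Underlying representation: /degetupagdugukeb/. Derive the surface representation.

degesufageduguxep

Rule 1 (intervocalic spirantization): /t/ is a stop between vowels /e/ and /u/, so it spirantizes to the fricative [s]. /p/ is a stop between vowels /u/ and /a/, so it spirantizes to the fricative [f]. /k/ is a stop between vowels /u/ and /e/, so it spirantizes to the fricative [x]. /degetupagdugukeb/ → degesufagduguxeb.
Rule 2 (stop-cluster e-epenthesis): /g/ and /d/ form a stop–stop cluster, so [e] is inserted between them. /degesufagduguxeb/ → degesufageduguxeb.
Rule 3 (final devoicing): /b/ is a voiced stop in word-final position, so it devoices to [p]. /degesufageduguxeb/ → degesufageduguxep.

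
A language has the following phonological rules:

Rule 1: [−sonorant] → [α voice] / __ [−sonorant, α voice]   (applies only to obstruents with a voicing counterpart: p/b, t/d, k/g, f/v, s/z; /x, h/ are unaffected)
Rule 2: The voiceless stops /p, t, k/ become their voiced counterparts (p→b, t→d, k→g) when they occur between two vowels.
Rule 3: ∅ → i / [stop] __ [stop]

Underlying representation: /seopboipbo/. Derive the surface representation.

Rule 1 (regressive voicing assimilation): /p/ precedes the voiced obstruent /b/, so it voices to [b] by assimilation. /p/ precedes the voiced obstruent /b/, so it voices to [b] by assimilation. /seopboipbo/ → seobboibbo.
Rule 2 (intervocalic voicing): no segment meets the environment; /seobboibbo/ is unchanged.
Rule 3 (stop-cluster i-epenthesis): /b/ and /b/ form a stop–stop cluster, so [i] is inserted between them. /b/ and /b/ form a stop–stop cluster, so [i] is inserted between them. /seobboibbo/ → seobiboibibo.

seobiboibibo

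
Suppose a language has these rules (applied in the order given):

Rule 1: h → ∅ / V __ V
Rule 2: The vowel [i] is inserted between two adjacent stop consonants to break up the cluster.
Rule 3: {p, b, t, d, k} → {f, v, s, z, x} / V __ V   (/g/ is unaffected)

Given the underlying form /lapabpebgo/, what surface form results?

lafavifevigo

Rule 1 (intervocalic h-deletion): no segment meets the environment; /lapabpebgo/ is unchanged.
Rule 2 (stop-cluster i-epenthesis): /b/ and /p/ form a stop–stop cluster, so [i] is inserted between them. /b/ and /g/ form a stop–stop cluster, so [i] is inserted between them. /lapabpebgo/ → lapabipebigo.
Rule 3 (intervocalic spirantization): /p/ is a stop between vowels /a/ and /a/, so it spirantizes to the fricative [f]. /b/ is a stop between vowels /a/ and /i/, so it spirantizes to the fricative [v]. /p/ is a stop between vowels /i/ and /e/, so it spirantizes to the fricative [f]. /b/ is a stop between vowels /e/ and /i/, so it spirantizes to the fricative [v]. /lapabipebigo/ → lafavifevigo.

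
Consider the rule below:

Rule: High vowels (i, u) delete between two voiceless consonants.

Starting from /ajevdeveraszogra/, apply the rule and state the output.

ajevdeveraszogra

No segment of /ajevdeveraszogra/ meets the structural description of the rule, so the form surfaces unchanged.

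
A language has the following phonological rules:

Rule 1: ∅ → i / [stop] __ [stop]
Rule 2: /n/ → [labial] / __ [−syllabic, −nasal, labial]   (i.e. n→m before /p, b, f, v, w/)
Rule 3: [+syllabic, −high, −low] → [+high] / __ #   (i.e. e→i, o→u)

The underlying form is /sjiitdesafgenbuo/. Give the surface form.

Rule 1 (stop-cluster i-epenthesis): /t/ and /d/ form a stop–stop cluster, so [i] is inserted between them. /sjiitdesafgenbuo/ → sjiitidesafgenbuo.
Rule 2 (nasal place assimilation): /n/ precedes the labial consonant /b/, so it assimilates in place to [m]. /sjiitidesafgenbuo/ → sjiitidesafgembuo.
Rule 3 (final vowel raising): /o/ is a mid vowel in word-final position, so it raises to [u]. /sjiitidesafgembuo/ → sjiitidesafgembuu.

sjiitidesafgembuu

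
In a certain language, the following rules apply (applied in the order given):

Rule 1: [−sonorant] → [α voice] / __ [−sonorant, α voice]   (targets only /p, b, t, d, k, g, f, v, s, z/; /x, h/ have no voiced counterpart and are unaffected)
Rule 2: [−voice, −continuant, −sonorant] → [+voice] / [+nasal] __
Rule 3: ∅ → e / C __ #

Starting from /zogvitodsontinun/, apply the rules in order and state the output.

zogvitotsondinune

Rule 1 (regressive voicing assimilation): /d/ precedes the voiceless obstruent /s/, so it devoices to [t] by assimilation. /zogvitodsontinun/ → zogvitotsontinun.
Rule 2 (post-nasal voicing): /t/ is a voiceless stop immediately after the nasal /n/, so it voices to [d]. /zogvitotsontinun/ → zogvitotsondinun.
Rule 3 (final e-epenthesis): the form ends in the consonant /n/, so [e] is inserted word-finally. /zogvitotsondinun/ → zogvitotsondinune.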